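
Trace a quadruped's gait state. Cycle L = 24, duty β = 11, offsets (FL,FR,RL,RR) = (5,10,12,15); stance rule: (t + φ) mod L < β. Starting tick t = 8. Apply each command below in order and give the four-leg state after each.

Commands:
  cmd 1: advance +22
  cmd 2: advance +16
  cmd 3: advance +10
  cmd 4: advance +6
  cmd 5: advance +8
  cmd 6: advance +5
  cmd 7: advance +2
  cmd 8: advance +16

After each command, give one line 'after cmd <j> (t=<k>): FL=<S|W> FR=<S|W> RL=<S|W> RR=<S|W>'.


start t=8: FL=W FR=W RL=W RR=W
cmd 1: advance +22 → t=30, phase=(11,16,18,21) → FL=W FR=W RL=W RR=W
cmd 2: advance +16 → t=46, phase=(3,8,10,13) → FL=S FR=S RL=S RR=W
cmd 3: advance +10 → t=56, phase=(13,18,20,23) → FL=W FR=W RL=W RR=W
cmd 4: advance +6 → t=62, phase=(19,0,2,5) → FL=W FR=S RL=S RR=S
cmd 5: advance +8 → t=70, phase=(3,8,10,13) → FL=S FR=S RL=S RR=W
cmd 6: advance +5 → t=75, phase=(8,13,15,18) → FL=S FR=W RL=W RR=W
cmd 7: advance +2 → t=77, phase=(10,15,17,20) → FL=S FR=W RL=W RR=W
cmd 8: advance +16 → t=93, phase=(2,7,9,12) → FL=S FR=S RL=S RR=W

after cmd 1 (t=30): FL=W FR=W RL=W RR=W
after cmd 2 (t=46): FL=S FR=S RL=S RR=W
after cmd 3 (t=56): FL=W FR=W RL=W RR=W
after cmd 4 (t=62): FL=W FR=S RL=S RR=S
after cmd 5 (t=70): FL=S FR=S RL=S RR=W
after cmd 6 (t=75): FL=S FR=W RL=W RR=W
after cmd 7 (t=77): FL=S FR=W RL=W RR=W
after cmd 8 (t=93): FL=S FR=S RL=S RR=W


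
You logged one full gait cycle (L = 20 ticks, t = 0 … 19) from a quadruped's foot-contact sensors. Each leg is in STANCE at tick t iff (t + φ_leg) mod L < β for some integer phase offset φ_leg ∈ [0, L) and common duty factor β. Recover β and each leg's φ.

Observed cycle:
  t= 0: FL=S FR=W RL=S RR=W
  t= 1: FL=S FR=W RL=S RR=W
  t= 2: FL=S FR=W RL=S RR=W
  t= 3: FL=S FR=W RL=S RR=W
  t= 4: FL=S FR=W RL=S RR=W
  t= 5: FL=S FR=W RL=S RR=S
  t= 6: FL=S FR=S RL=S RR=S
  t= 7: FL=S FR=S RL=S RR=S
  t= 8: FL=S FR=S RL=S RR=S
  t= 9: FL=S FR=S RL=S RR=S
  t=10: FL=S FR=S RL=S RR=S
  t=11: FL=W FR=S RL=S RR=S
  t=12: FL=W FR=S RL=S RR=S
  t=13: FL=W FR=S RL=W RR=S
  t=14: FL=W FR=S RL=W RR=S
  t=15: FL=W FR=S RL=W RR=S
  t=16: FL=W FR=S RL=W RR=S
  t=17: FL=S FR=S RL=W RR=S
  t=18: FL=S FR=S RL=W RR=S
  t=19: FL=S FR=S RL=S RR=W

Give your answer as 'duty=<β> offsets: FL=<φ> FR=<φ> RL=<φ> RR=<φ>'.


duty β = stance ticks per leg = 14
FL: stance ticks = 14; W→S at t=17 → φ=3
FR: stance ticks = 14; W→S at t=6 → φ=14
RL: stance ticks = 14; W→S at t=19 → φ=1
RR: stance ticks = 14; W→S at t=5 → φ=15

duty=14 offsets: FL=3 FR=14 RL=1 RR=15


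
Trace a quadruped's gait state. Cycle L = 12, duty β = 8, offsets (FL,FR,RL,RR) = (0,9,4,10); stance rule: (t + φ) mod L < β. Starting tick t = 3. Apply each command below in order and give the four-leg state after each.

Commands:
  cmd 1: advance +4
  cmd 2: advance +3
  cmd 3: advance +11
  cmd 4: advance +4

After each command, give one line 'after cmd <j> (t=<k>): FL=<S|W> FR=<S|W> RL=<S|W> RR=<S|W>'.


start t=3: FL=S FR=S RL=S RR=S
cmd 1: advance +4 → t=7, phase=(7,4,11,5) → FL=S FR=S RL=W RR=S
cmd 2: advance +3 → t=10, phase=(10,7,2,8) → FL=W FR=S RL=S RR=W
cmd 3: advance +11 → t=21, phase=(9,6,1,7) → FL=W FR=S RL=S RR=S
cmd 4: advance +4 → t=25, phase=(1,10,5,11) → FL=S FR=W RL=S RR=W

after cmd 1 (t=7): FL=S FR=S RL=W RR=S
after cmd 2 (t=10): FL=W FR=S RL=S RR=W
after cmd 3 (t=21): FL=W FR=S RL=S RR=S
after cmd 4 (t=25): FL=S FR=W RL=S RR=W


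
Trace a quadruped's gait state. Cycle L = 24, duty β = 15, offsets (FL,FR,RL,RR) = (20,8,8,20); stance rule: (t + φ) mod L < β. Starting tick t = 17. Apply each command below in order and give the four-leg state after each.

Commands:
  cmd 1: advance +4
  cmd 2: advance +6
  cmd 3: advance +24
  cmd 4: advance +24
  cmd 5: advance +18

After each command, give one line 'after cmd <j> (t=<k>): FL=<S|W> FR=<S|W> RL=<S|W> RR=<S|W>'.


after cmd 1 (t=21): FL=W FR=S RL=S RR=W
after cmd 2 (t=27): FL=W FR=S RL=S RR=W
after cmd 3 (t=51): FL=W FR=S RL=S RR=W
after cmd 4 (t=75): FL=W FR=S RL=S RR=W
after cmd 5 (t=93): FL=W FR=S RL=S RR=W

start t=17: FL=S FR=S RL=S RR=S
cmd 1: advance +4 → t=21, phase=(17,5,5,17) → FL=W FR=S RL=S RR=W
cmd 2: advance +6 → t=27, phase=(23,11,11,23) → FL=W FR=S RL=S RR=W
cmd 3: advance +24 → t=51, phase=(23,11,11,23) → FL=W FR=S RL=S RR=W
cmd 4: advance +24 → t=75, phase=(23,11,11,23) → FL=W FR=S RL=S RR=W
cmd 5: advance +18 → t=93, phase=(17,5,5,17) → FL=W FR=S RL=S RR=W


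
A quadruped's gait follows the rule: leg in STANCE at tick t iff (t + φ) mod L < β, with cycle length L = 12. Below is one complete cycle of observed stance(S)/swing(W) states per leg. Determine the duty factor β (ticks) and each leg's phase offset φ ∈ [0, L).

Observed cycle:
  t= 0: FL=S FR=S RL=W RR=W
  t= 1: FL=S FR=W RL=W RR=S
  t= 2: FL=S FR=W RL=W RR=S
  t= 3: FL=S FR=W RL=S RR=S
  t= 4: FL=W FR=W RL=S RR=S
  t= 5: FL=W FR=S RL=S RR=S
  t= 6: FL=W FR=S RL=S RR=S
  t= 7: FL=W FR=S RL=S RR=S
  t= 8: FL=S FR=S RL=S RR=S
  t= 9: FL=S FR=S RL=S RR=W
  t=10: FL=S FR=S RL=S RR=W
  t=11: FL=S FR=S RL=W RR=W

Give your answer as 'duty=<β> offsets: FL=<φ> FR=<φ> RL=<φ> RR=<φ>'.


duty=8 offsets: FL=4 FR=7 RL=9 RR=11

duty β = stance ticks per leg = 8
FL: stance ticks = 8; W→S at t=8 → φ=4
FR: stance ticks = 8; W→S at t=5 → φ=7
RL: stance ticks = 8; W→S at t=3 → φ=9
RR: stance ticks = 8; W→S at t=1 → φ=11


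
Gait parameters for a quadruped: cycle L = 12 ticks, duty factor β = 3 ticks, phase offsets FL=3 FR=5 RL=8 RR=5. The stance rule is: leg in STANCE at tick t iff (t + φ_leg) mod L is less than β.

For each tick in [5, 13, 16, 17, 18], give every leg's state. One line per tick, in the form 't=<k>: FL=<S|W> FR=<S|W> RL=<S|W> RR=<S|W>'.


t=5: phase=(8,10,1,10) vs β=3 → FL=W FR=W RL=S RR=W
t=13: phase=(4,6,9,6) vs β=3 → FL=W FR=W RL=W RR=W
t=16: phase=(7,9,0,9) vs β=3 → FL=W FR=W RL=S RR=W
t=17: phase=(8,10,1,10) vs β=3 → FL=W FR=W RL=S RR=W
t=18: phase=(9,11,2,11) vs β=3 → FL=W FR=W RL=S RR=W

t=5: FL=W FR=W RL=S RR=W
t=13: FL=W FR=W RL=W RR=W
t=16: FL=W FR=W RL=S RR=W
t=17: FL=W FR=W RL=S RR=W
t=18: FL=W FR=W RL=S RR=W


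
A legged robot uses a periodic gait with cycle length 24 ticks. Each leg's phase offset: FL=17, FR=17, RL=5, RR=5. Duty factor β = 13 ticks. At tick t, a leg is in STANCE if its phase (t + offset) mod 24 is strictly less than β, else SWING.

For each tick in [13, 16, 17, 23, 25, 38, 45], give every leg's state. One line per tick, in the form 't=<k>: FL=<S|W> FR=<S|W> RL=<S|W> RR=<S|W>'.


t=13: phase=(6,6,18,18) vs β=13 → FL=S FR=S RL=W RR=W
t=16: phase=(9,9,21,21) vs β=13 → FL=S FR=S RL=W RR=W
t=17: phase=(10,10,22,22) vs β=13 → FL=S FR=S RL=W RR=W
t=23: phase=(16,16,4,4) vs β=13 → FL=W FR=W RL=S RR=S
t=25: phase=(18,18,6,6) vs β=13 → FL=W FR=W RL=S RR=S
t=38: phase=(7,7,19,19) vs β=13 → FL=S FR=S RL=W RR=W
t=45: phase=(14,14,2,2) vs β=13 → FL=W FR=W RL=S RR=S

t=13: FL=S FR=S RL=W RR=W
t=16: FL=S FR=S RL=W RR=W
t=17: FL=S FR=S RL=W RR=W
t=23: FL=W FR=W RL=S RR=S
t=25: FL=W FR=W RL=S RR=S
t=38: FL=S FR=S RL=W RR=W
t=45: FL=W FR=W RL=S RR=S


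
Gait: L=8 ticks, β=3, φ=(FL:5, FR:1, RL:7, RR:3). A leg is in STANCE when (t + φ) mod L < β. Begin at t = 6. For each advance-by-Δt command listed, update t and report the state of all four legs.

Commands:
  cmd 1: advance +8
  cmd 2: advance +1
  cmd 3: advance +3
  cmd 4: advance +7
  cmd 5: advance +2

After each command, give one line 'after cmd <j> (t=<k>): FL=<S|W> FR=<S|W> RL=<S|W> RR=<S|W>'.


after cmd 1 (t=14): FL=W FR=W RL=W RR=S
after cmd 2 (t=15): FL=W FR=S RL=W RR=S
after cmd 3 (t=18): FL=W FR=W RL=S RR=W
after cmd 4 (t=25): FL=W FR=S RL=S RR=W
after cmd 5 (t=27): FL=S FR=W RL=S RR=W

start t=6: FL=W FR=W RL=W RR=S
cmd 1: advance +8 → t=14, phase=(3,7,5,1) → FL=W FR=W RL=W RR=S
cmd 2: advance +1 → t=15, phase=(4,0,6,2) → FL=W FR=S RL=W RR=S
cmd 3: advance +3 → t=18, phase=(7,3,1,5) → FL=W FR=W RL=S RR=W
cmd 4: advance +7 → t=25, phase=(6,2,0,4) → FL=W FR=S RL=S RR=W
cmd 5: advance +2 → t=27, phase=(0,4,2,6) → FL=S FR=W RL=S RR=W


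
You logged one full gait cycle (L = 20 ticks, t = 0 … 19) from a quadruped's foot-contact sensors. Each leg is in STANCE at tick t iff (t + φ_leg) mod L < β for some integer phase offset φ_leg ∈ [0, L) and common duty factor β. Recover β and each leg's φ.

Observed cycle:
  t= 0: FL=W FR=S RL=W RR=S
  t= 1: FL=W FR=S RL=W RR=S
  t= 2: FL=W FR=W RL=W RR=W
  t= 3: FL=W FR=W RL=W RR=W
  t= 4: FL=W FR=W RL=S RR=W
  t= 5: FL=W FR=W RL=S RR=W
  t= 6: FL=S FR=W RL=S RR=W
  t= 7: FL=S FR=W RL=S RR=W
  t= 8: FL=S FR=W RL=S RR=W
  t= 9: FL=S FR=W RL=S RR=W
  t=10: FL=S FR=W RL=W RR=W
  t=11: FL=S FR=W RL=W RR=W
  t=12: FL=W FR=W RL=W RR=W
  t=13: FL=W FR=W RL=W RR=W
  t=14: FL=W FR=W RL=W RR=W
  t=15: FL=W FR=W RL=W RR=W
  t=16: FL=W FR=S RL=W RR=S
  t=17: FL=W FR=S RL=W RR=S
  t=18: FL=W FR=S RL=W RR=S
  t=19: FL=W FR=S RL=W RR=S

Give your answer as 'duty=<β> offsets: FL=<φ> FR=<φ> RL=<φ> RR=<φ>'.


duty β = stance ticks per leg = 6
FL: stance ticks = 6; W→S at t=6 → φ=14
FR: stance ticks = 6; W→S at t=16 → φ=4
RL: stance ticks = 6; W→S at t=4 → φ=16
RR: stance ticks = 6; W→S at t=16 → φ=4

duty=6 offsets: FL=14 FR=4 RL=16 RR=4


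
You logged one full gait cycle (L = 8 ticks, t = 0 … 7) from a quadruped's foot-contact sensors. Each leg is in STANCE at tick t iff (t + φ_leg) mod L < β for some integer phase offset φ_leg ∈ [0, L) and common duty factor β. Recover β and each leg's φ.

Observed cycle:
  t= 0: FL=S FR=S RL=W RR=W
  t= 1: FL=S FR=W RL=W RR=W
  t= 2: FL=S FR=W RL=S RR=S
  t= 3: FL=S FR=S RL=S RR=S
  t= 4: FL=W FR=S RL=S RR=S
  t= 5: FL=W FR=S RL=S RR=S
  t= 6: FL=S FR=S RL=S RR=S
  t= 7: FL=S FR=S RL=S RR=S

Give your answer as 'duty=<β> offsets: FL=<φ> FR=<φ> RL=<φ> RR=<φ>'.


duty=6 offsets: FL=2 FR=5 RL=6 RR=6

duty β = stance ticks per leg = 6
FL: stance ticks = 6; W→S at t=6 → φ=2
FR: stance ticks = 6; W→S at t=3 → φ=5
RL: stance ticks = 6; W→S at t=2 → φ=6
RR: stance ticks = 6; W→S at t=2 → φ=6


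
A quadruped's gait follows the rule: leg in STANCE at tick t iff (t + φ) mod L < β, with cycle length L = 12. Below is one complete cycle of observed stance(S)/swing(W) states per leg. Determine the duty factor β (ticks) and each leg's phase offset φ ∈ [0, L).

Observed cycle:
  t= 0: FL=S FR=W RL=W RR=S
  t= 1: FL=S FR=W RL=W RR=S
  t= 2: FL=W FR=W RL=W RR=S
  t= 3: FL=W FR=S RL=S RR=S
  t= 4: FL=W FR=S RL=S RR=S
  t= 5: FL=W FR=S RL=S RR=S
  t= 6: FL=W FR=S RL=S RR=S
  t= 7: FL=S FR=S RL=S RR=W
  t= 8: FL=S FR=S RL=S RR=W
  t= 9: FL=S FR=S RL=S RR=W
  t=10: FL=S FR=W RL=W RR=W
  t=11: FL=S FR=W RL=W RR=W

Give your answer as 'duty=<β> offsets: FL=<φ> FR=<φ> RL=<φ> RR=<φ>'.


duty=7 offsets: FL=5 FR=9 RL=9 RR=0

duty β = stance ticks per leg = 7
FL: stance ticks = 7; W→S at t=7 → φ=5
FR: stance ticks = 7; W→S at t=3 → φ=9
RL: stance ticks = 7; W→S at t=3 → φ=9
RR: stance ticks = 7; W→S at t=0 → φ=0


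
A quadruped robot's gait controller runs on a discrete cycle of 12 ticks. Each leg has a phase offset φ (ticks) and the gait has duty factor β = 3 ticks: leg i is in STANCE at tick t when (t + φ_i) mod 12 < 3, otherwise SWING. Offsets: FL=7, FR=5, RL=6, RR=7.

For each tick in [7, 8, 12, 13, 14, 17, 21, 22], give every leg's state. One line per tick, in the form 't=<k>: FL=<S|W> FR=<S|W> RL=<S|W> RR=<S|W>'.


t=7: phase=(2,0,1,2) vs β=3 → FL=S FR=S RL=S RR=S
t=8: phase=(3,1,2,3) vs β=3 → FL=W FR=S RL=S RR=W
t=12: phase=(7,5,6,7) vs β=3 → FL=W FR=W RL=W RR=W
t=13: phase=(8,6,7,8) vs β=3 → FL=W FR=W RL=W RR=W
t=14: phase=(9,7,8,9) vs β=3 → FL=W FR=W RL=W RR=W
t=17: phase=(0,10,11,0) vs β=3 → FL=S FR=W RL=W RR=S
t=21: phase=(4,2,3,4) vs β=3 → FL=W FR=S RL=W RR=W
t=22: phase=(5,3,4,5) vs β=3 → FL=W FR=W RL=W RR=W

t=7: FL=S FR=S RL=S RR=S
t=8: FL=W FR=S RL=S RR=W
t=12: FL=W FR=W RL=W RR=W
t=13: FL=W FR=W RL=W RR=W
t=14: FL=W FR=W RL=W RR=W
t=17: FL=S FR=W RL=W RR=S
t=21: FL=W FR=S RL=W RR=W
t=22: FL=W FR=W RL=W RR=W


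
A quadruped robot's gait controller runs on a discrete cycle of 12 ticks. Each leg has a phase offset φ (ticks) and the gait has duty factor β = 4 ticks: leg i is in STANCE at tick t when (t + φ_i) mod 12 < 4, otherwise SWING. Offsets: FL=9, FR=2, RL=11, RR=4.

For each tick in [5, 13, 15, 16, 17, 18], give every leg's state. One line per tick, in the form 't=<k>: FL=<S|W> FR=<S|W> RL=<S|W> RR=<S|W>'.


t=5: phase=(2,7,4,9) vs β=4 → FL=S FR=W RL=W RR=W
t=13: phase=(10,3,0,5) vs β=4 → FL=W FR=S RL=S RR=W
t=15: phase=(0,5,2,7) vs β=4 → FL=S FR=W RL=S RR=W
t=16: phase=(1,6,3,8) vs β=4 → FL=S FR=W RL=S RR=W
t=17: phase=(2,7,4,9) vs β=4 → FL=S FR=W RL=W RR=W
t=18: phase=(3,8,5,10) vs β=4 → FL=S FR=W RL=W RR=W

t=5: FL=S FR=W RL=W RR=W
t=13: FL=W FR=S RL=S RR=W
t=15: FL=S FR=W RL=S RR=W
t=16: FL=S FR=W RL=S RR=W
t=17: FL=S FR=W RL=W RR=W
t=18: FL=S FR=W RL=W RR=W


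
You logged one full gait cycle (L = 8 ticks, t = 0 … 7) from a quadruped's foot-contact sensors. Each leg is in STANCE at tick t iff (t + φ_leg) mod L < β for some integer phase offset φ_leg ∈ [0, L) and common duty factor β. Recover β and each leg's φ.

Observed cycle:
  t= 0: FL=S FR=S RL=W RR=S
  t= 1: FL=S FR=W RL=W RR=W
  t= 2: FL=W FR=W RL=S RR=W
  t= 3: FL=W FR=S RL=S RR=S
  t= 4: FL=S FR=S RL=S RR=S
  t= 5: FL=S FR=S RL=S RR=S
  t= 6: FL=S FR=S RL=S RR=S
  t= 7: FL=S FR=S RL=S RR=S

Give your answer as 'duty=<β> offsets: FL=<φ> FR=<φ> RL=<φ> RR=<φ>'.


duty β = stance ticks per leg = 6
FL: stance ticks = 6; W→S at t=4 → φ=4
FR: stance ticks = 6; W→S at t=3 → φ=5
RL: stance ticks = 6; W→S at t=2 → φ=6
RR: stance ticks = 6; W→S at t=3 → φ=5

duty=6 offsets: FL=4 FR=5 RL=6 RR=5


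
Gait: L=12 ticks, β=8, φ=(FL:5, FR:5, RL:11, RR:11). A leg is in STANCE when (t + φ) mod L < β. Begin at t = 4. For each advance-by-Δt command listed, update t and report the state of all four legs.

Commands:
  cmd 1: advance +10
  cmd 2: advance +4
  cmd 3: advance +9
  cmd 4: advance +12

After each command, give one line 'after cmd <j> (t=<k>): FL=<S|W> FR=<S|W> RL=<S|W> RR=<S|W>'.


after cmd 1 (t=14): FL=S FR=S RL=S RR=S
after cmd 2 (t=18): FL=W FR=W RL=S RR=S
after cmd 3 (t=27): FL=W FR=W RL=S RR=S
after cmd 4 (t=39): FL=W FR=W RL=S RR=S

start t=4: FL=W FR=W RL=S RR=S
cmd 1: advance +10 → t=14, phase=(7,7,1,1) → FL=S FR=S RL=S RR=S
cmd 2: advance +4 → t=18, phase=(11,11,5,5) → FL=W FR=W RL=S RR=S
cmd 3: advance +9 → t=27, phase=(8,8,2,2) → FL=W FR=W RL=S RR=S
cmd 4: advance +12 → t=39, phase=(8,8,2,2) → FL=W FR=W RL=S RR=S


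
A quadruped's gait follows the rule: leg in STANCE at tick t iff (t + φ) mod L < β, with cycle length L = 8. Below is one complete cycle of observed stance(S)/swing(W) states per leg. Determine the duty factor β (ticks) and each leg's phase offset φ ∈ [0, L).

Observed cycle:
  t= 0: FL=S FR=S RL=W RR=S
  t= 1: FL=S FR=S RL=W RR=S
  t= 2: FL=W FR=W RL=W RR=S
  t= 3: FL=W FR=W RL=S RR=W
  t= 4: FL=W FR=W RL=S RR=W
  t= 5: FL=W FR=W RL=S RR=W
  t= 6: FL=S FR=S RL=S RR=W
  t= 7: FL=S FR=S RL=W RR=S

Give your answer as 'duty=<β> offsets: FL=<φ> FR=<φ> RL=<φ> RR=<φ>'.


duty=4 offsets: FL=2 FR=2 RL=5 RR=1

duty β = stance ticks per leg = 4
FL: stance ticks = 4; W→S at t=6 → φ=2
FR: stance ticks = 4; W→S at t=6 → φ=2
RL: stance ticks = 4; W→S at t=3 → φ=5
RR: stance ticks = 4; W→S at t=7 → φ=1


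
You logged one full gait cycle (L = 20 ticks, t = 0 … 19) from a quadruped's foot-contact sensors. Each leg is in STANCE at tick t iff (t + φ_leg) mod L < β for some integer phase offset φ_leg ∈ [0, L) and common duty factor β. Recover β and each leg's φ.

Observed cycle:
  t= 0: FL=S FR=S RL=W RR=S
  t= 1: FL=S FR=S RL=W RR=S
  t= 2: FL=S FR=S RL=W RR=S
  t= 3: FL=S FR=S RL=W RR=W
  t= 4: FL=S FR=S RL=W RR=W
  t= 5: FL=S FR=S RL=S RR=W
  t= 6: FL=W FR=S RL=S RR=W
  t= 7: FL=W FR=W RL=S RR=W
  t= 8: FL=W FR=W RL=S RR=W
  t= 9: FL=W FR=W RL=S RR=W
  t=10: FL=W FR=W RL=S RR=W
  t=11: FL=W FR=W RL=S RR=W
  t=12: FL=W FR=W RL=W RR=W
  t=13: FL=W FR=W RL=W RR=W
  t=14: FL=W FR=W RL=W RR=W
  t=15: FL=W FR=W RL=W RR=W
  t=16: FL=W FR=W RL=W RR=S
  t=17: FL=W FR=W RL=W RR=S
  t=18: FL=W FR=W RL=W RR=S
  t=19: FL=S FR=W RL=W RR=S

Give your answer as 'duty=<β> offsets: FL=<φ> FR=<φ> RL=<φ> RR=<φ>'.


duty β = stance ticks per leg = 7
FL: stance ticks = 7; W→S at t=19 → φ=1
FR: stance ticks = 7; W→S at t=0 → φ=0
RL: stance ticks = 7; W→S at t=5 → φ=15
RR: stance ticks = 7; W→S at t=16 → φ=4

duty=7 offsets: FL=1 FR=0 RL=15 RR=4


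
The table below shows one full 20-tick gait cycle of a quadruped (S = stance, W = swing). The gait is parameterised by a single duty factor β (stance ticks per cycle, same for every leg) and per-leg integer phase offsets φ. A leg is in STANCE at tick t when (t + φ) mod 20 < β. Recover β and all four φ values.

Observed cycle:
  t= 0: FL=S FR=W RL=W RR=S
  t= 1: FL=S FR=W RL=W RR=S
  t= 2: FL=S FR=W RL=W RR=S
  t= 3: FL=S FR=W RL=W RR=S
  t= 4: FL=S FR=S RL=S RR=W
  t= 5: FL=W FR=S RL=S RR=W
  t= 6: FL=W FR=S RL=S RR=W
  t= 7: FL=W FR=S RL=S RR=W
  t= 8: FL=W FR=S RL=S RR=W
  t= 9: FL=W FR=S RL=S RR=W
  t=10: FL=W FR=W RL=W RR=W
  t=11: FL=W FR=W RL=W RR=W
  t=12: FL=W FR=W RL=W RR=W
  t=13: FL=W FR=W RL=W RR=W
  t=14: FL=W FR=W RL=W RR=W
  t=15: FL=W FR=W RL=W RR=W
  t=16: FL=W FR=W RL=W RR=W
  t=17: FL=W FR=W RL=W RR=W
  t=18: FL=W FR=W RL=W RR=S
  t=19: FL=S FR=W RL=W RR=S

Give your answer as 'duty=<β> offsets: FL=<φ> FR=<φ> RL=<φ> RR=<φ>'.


duty β = stance ticks per leg = 6
FL: stance ticks = 6; W→S at t=19 → φ=1
FR: stance ticks = 6; W→S at t=4 → φ=16
RL: stance ticks = 6; W→S at t=4 → φ=16
RR: stance ticks = 6; W→S at t=18 → φ=2

duty=6 offsets: FL=1 FR=16 RL=16 RR=2


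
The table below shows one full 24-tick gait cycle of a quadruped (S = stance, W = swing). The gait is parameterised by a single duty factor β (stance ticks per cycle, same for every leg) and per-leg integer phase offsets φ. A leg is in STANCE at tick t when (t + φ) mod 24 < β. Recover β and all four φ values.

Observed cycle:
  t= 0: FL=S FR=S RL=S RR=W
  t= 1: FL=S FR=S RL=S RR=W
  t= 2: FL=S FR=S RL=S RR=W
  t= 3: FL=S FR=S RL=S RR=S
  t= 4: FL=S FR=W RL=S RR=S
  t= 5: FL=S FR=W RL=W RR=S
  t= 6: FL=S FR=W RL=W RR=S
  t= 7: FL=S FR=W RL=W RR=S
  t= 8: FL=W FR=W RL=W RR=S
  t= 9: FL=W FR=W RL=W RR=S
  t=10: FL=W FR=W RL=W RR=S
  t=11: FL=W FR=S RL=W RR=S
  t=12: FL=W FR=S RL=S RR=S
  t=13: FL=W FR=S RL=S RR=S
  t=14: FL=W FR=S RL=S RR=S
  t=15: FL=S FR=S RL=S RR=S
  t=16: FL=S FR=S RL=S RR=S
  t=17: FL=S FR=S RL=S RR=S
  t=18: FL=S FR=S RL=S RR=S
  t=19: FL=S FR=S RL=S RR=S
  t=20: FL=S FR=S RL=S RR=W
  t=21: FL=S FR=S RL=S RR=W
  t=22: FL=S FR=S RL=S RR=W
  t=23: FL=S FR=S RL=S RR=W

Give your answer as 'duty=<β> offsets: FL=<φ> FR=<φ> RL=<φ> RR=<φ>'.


duty β = stance ticks per leg = 17
FL: stance ticks = 17; W→S at t=15 → φ=9
FR: stance ticks = 17; W→S at t=11 → φ=13
RL: stance ticks = 17; W→S at t=12 → φ=12
RR: stance ticks = 17; W→S at t=3 → φ=21

duty=17 offsets: FL=9 FR=13 RL=12 RR=21


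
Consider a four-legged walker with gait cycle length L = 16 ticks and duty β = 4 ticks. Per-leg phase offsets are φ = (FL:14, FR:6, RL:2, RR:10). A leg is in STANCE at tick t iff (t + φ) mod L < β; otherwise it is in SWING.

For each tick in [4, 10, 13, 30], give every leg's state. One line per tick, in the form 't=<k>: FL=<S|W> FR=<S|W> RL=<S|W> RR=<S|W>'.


t=4: phase=(2,10,6,14) vs β=4 → FL=S FR=W RL=W RR=W
t=10: phase=(8,0,12,4) vs β=4 → FL=W FR=S RL=W RR=W
t=13: phase=(11,3,15,7) vs β=4 → FL=W FR=S RL=W RR=W
t=30: phase=(12,4,0,8) vs β=4 → FL=W FR=W RL=S RR=W

t=4: FL=S FR=W RL=W RR=W
t=10: FL=W FR=S RL=W RR=W
t=13: FL=W FR=S RL=W RR=W
t=30: FL=W FR=W RL=S RR=W


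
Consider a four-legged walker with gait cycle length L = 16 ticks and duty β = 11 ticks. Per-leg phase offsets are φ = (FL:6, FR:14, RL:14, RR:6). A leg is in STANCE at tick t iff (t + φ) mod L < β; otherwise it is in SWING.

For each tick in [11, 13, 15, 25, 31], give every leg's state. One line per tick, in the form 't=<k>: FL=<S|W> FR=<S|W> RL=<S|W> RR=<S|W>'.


t=11: phase=(1,9,9,1) vs β=11 → FL=S FR=S RL=S RR=S
t=13: phase=(3,11,11,3) vs β=11 → FL=S FR=W RL=W RR=S
t=15: phase=(5,13,13,5) vs β=11 → FL=S FR=W RL=W RR=S
t=25: phase=(15,7,7,15) vs β=11 → FL=W FR=S RL=S RR=W
t=31: phase=(5,13,13,5) vs β=11 → FL=S FR=W RL=W RR=S

t=11: FL=S FR=S RL=S RR=S
t=13: FL=S FR=W RL=W RR=S
t=15: FL=S FR=W RL=W RR=S
t=25: FL=W FR=S RL=S RR=W
t=31: FL=S FR=W RL=W RR=S


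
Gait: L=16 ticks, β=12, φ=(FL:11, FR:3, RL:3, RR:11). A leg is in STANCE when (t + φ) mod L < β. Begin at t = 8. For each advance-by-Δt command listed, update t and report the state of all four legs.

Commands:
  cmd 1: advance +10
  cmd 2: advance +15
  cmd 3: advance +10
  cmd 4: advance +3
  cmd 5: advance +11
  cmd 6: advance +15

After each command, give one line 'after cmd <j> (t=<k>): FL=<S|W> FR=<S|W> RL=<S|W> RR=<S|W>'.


start t=8: FL=S FR=S RL=S RR=S
cmd 1: advance +10 → t=18, phase=(13,5,5,13) → FL=W FR=S RL=S RR=W
cmd 2: advance +15 → t=33, phase=(12,4,4,12) → FL=W FR=S RL=S RR=W
cmd 3: advance +10 → t=43, phase=(6,14,14,6) → FL=S FR=W RL=W RR=S
cmd 4: advance +3 → t=46, phase=(9,1,1,9) → FL=S FR=S RL=S RR=S
cmd 5: advance +11 → t=57, phase=(4,12,12,4) → FL=S FR=W RL=W RR=S
cmd 6: advance +15 → t=72, phase=(3,11,11,3) → FL=S FR=S RL=S RR=S

after cmd 1 (t=18): FL=W FR=S RL=S RR=W
after cmd 2 (t=33): FL=W FR=S RL=S RR=W
after cmd 3 (t=43): FL=S FR=W RL=W RR=S
after cmd 4 (t=46): FL=S FR=S RL=S RR=S
after cmd 5 (t=57): FL=S FR=W RL=W RR=S
after cmd 6 (t=72): FL=S FR=S RL=S RR=S


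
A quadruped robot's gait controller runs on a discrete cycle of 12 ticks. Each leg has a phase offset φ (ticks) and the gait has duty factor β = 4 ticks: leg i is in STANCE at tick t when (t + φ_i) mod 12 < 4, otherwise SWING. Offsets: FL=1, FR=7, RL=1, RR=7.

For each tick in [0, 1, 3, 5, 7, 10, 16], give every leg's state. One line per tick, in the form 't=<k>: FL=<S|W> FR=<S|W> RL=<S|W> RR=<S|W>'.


t=0: phase=(1,7,1,7) vs β=4 → FL=S FR=W RL=S RR=W
t=1: phase=(2,8,2,8) vs β=4 → FL=S FR=W RL=S RR=W
t=3: phase=(4,10,4,10) vs β=4 → FL=W FR=W RL=W RR=W
t=5: phase=(6,0,6,0) vs β=4 → FL=W FR=S RL=W RR=S
t=7: phase=(8,2,8,2) vs β=4 → FL=W FR=S RL=W RR=S
t=10: phase=(11,5,11,5) vs β=4 → FL=W FR=W RL=W RR=W
t=16: phase=(5,11,5,11) vs β=4 → FL=W FR=W RL=W RR=W

t=0: FL=S FR=W RL=S RR=W
t=1: FL=S FR=W RL=S RR=W
t=3: FL=W FR=W RL=W RR=W
t=5: FL=W FR=S RL=W RR=S
t=7: FL=W FR=S RL=W RR=S
t=10: FL=W FR=W RL=W RR=W
t=16: FL=W FR=W RL=W RR=W


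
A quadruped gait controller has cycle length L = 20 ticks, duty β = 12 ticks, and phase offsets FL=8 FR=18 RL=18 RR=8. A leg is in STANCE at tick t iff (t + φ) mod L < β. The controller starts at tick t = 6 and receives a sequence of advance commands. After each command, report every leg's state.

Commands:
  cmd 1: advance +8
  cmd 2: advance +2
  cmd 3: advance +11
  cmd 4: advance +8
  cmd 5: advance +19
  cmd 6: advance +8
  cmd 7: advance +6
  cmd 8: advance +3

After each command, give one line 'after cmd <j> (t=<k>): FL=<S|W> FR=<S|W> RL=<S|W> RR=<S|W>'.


after cmd 1 (t=14): FL=S FR=W RL=W RR=S
after cmd 2 (t=16): FL=S FR=W RL=W RR=S
after cmd 3 (t=27): FL=W FR=S RL=S RR=W
after cmd 4 (t=35): FL=S FR=W RL=W RR=S
after cmd 5 (t=54): FL=S FR=W RL=W RR=S
after cmd 6 (t=62): FL=S FR=S RL=S RR=S
after cmd 7 (t=68): FL=W FR=S RL=S RR=W
after cmd 8 (t=71): FL=W FR=S RL=S RR=W

start t=6: FL=W FR=S RL=S RR=W
cmd 1: advance +8 → t=14, phase=(2,12,12,2) → FL=S FR=W RL=W RR=S
cmd 2: advance +2 → t=16, phase=(4,14,14,4) → FL=S FR=W RL=W RR=S
cmd 3: advance +11 → t=27, phase=(15,5,5,15) → FL=W FR=S RL=S RR=W
cmd 4: advance +8 → t=35, phase=(3,13,13,3) → FL=S FR=W RL=W RR=S
cmd 5: advance +19 → t=54, phase=(2,12,12,2) → FL=S FR=W RL=W RR=S
cmd 6: advance +8 → t=62, phase=(10,0,0,10) → FL=S FR=S RL=S RR=S
cmd 7: advance +6 → t=68, phase=(16,6,6,16) → FL=W FR=S RL=S RR=W
cmd 8: advance +3 → t=71, phase=(19,9,9,19) → FL=W FR=S RL=S RR=W


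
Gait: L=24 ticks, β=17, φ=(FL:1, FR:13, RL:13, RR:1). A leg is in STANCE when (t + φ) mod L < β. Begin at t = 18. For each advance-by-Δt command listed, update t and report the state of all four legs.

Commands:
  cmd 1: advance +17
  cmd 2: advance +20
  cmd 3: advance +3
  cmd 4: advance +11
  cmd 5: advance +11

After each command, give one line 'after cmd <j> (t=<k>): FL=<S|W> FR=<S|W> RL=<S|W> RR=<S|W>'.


start t=18: FL=W FR=S RL=S RR=W
cmd 1: advance +17 → t=35, phase=(12,0,0,12) → FL=S FR=S RL=S RR=S
cmd 2: advance +20 → t=55, phase=(8,20,20,8) → FL=S FR=W RL=W RR=S
cmd 3: advance +3 → t=58, phase=(11,23,23,11) → FL=S FR=W RL=W RR=S
cmd 4: advance +11 → t=69, phase=(22,10,10,22) → FL=W FR=S RL=S RR=W
cmd 5: advance +11 → t=80, phase=(9,21,21,9) → FL=S FR=W RL=W RR=S

after cmd 1 (t=35): FL=S FR=S RL=S RR=S
after cmd 2 (t=55): FL=S FR=W RL=W RR=S
after cmd 3 (t=58): FL=S FR=W RL=W RR=S
after cmd 4 (t=69): FL=W FR=S RL=S RR=W
after cmd 5 (t=80): FL=S FR=W RL=W RR=S


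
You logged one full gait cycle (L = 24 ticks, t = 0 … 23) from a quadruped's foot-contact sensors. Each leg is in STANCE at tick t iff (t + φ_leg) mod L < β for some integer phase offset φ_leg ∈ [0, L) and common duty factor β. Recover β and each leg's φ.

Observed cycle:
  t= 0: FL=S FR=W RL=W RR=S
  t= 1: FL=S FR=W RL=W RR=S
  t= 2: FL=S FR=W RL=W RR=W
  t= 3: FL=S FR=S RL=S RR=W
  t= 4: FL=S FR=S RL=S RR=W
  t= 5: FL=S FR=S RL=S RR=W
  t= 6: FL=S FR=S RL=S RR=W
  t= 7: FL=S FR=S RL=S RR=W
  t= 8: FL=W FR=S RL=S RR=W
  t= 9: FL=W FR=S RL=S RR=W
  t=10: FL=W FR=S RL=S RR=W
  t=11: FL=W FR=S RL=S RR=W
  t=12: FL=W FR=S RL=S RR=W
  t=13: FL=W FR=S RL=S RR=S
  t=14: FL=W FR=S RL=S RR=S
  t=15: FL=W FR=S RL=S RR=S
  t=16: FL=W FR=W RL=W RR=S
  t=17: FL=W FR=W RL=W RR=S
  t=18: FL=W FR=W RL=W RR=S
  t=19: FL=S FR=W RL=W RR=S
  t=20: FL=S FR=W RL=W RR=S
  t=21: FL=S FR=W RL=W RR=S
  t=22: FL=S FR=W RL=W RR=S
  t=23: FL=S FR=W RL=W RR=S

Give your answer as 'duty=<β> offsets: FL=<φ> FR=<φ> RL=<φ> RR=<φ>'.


duty=13 offsets: FL=5 FR=21 RL=21 RR=11

duty β = stance ticks per leg = 13
FL: stance ticks = 13; W→S at t=19 → φ=5
FR: stance ticks = 13; W→S at t=3 → φ=21
RL: stance ticks = 13; W→S at t=3 → φ=21
RR: stance ticks = 13; W→S at t=13 → φ=11


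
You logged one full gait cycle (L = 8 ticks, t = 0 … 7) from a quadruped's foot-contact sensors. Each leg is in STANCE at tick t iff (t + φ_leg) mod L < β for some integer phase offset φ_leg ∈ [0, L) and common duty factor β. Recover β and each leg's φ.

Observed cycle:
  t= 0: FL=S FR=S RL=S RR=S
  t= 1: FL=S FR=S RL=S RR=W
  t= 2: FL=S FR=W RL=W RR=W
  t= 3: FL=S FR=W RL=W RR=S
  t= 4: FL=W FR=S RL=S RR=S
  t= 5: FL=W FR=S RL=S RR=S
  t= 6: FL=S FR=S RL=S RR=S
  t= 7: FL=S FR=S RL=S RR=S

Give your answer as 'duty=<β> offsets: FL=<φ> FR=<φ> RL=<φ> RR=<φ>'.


duty=6 offsets: FL=2 FR=4 RL=4 RR=5

duty β = stance ticks per leg = 6
FL: stance ticks = 6; W→S at t=6 → φ=2
FR: stance ticks = 6; W→S at t=4 → φ=4
RL: stance ticks = 6; W→S at t=4 → φ=4
RR: stance ticks = 6; W→S at t=3 → φ=5


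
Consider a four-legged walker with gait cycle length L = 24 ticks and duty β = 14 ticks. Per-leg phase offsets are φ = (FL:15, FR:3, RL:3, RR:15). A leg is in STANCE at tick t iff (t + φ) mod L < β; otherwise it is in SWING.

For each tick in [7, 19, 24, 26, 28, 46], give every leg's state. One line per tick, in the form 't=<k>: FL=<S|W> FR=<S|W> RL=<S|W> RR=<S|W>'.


t=7: FL=W FR=S RL=S RR=W
t=19: FL=S FR=W RL=W RR=S
t=24: FL=W FR=S RL=S RR=W
t=26: FL=W FR=S RL=S RR=W
t=28: FL=W FR=S RL=S RR=W
t=46: FL=S FR=S RL=S RR=S

t=7: phase=(22,10,10,22) vs β=14 → FL=W FR=S RL=S RR=W
t=19: phase=(10,22,22,10) vs β=14 → FL=S FR=W RL=W RR=S
t=24: phase=(15,3,3,15) vs β=14 → FL=W FR=S RL=S RR=W
t=26: phase=(17,5,5,17) vs β=14 → FL=W FR=S RL=S RR=W
t=28: phase=(19,7,7,19) vs β=14 → FL=W FR=S RL=S RR=W
t=46: phase=(13,1,1,13) vs β=14 → FL=S FR=S RL=S RR=S


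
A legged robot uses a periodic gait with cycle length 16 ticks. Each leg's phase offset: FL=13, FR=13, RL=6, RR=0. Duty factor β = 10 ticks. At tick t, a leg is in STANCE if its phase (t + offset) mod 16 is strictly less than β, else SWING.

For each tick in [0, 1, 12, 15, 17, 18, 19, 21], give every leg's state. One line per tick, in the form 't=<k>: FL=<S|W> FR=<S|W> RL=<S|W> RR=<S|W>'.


t=0: FL=W FR=W RL=S RR=S
t=1: FL=W FR=W RL=S RR=S
t=12: FL=S FR=S RL=S RR=W
t=15: FL=W FR=W RL=S RR=W
t=17: FL=W FR=W RL=S RR=S
t=18: FL=W FR=W RL=S RR=S
t=19: FL=S FR=S RL=S RR=S
t=21: FL=S FR=S RL=W RR=S

t=0: phase=(13,13,6,0) vs β=10 → FL=W FR=W RL=S RR=S
t=1: phase=(14,14,7,1) vs β=10 → FL=W FR=W RL=S RR=S
t=12: phase=(9,9,2,12) vs β=10 → FL=S FR=S RL=S RR=W
t=15: phase=(12,12,5,15) vs β=10 → FL=W FR=W RL=S RR=W
t=17: phase=(14,14,7,1) vs β=10 → FL=W FR=W RL=S RR=S
t=18: phase=(15,15,8,2) vs β=10 → FL=W FR=W RL=S RR=S
t=19: phase=(0,0,9,3) vs β=10 → FL=S FR=S RL=S RR=S
t=21: phase=(2,2,11,5) vs β=10 → FL=S FR=S RL=W RR=S


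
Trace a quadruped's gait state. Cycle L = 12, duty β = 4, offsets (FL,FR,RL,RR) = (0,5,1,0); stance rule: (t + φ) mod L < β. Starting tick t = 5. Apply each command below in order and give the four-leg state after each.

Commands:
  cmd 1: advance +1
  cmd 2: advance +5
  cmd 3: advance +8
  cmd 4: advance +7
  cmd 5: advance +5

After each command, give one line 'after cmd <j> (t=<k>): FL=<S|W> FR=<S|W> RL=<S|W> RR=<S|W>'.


after cmd 1 (t=6): FL=W FR=W RL=W RR=W
after cmd 2 (t=11): FL=W FR=W RL=S RR=W
after cmd 3 (t=19): FL=W FR=S RL=W RR=W
after cmd 4 (t=26): FL=S FR=W RL=S RR=S
after cmd 5 (t=31): FL=W FR=S RL=W RR=W

start t=5: FL=W FR=W RL=W RR=W
cmd 1: advance +1 → t=6, phase=(6,11,7,6) → FL=W FR=W RL=W RR=W
cmd 2: advance +5 → t=11, phase=(11,4,0,11) → FL=W FR=W RL=S RR=W
cmd 3: advance +8 → t=19, phase=(7,0,8,7) → FL=W FR=S RL=W RR=W
cmd 4: advance +7 → t=26, phase=(2,7,3,2) → FL=S FR=W RL=S RR=S
cmd 5: advance +5 → t=31, phase=(7,0,8,7) → FL=W FR=S RL=W RR=W


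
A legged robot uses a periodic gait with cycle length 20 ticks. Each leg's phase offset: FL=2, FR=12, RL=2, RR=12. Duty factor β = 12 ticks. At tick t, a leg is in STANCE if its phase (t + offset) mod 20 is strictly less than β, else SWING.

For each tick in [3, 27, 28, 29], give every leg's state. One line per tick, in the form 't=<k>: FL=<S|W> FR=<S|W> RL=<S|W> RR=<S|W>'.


t=3: phase=(5,15,5,15) vs β=12 → FL=S FR=W RL=S RR=W
t=27: phase=(9,19,9,19) vs β=12 → FL=S FR=W RL=S RR=W
t=28: phase=(10,0,10,0) vs β=12 → FL=S FR=S RL=S RR=S
t=29: phase=(11,1,11,1) vs β=12 → FL=S FR=S RL=S RR=S

t=3: FL=S FR=W RL=S RR=W
t=27: FL=S FR=W RL=S RR=W
t=28: FL=S FR=S RL=S RR=S
t=29: FL=S FR=S RL=S RR=S


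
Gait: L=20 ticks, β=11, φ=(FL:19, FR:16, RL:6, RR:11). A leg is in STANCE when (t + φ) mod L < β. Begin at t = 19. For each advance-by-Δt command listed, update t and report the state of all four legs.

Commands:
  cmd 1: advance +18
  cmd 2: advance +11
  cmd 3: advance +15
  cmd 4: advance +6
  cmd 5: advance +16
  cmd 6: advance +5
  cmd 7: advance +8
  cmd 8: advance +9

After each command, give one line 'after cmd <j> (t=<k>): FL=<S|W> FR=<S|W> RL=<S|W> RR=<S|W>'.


start t=19: FL=W FR=W RL=S RR=S
cmd 1: advance +18 → t=37, phase=(16,13,3,8) → FL=W FR=W RL=S RR=S
cmd 2: advance +11 → t=48, phase=(7,4,14,19) → FL=S FR=S RL=W RR=W
cmd 3: advance +15 → t=63, phase=(2,19,9,14) → FL=S FR=W RL=S RR=W
cmd 4: advance +6 → t=69, phase=(8,5,15,0) → FL=S FR=S RL=W RR=S
cmd 5: advance +16 → t=85, phase=(4,1,11,16) → FL=S FR=S RL=W RR=W
cmd 6: advance +5 → t=90, phase=(9,6,16,1) → FL=S FR=S RL=W RR=S
cmd 7: advance +8 → t=98, phase=(17,14,4,9) → FL=W FR=W RL=S RR=S
cmd 8: advance +9 → t=107, phase=(6,3,13,18) → FL=S FR=S RL=W RR=W

after cmd 1 (t=37): FL=W FR=W RL=S RR=S
after cmd 2 (t=48): FL=S FR=S RL=W RR=W
after cmd 3 (t=63): FL=S FR=W RL=S RR=W
after cmd 4 (t=69): FL=S FR=S RL=W RR=S
after cmd 5 (t=85): FL=S FR=S RL=W RR=W
after cmd 6 (t=90): FL=S FR=S RL=W RR=S
after cmd 7 (t=98): FL=W FR=W RL=S RR=S
after cmd 8 (t=107): FL=S FR=S RL=W RR=W


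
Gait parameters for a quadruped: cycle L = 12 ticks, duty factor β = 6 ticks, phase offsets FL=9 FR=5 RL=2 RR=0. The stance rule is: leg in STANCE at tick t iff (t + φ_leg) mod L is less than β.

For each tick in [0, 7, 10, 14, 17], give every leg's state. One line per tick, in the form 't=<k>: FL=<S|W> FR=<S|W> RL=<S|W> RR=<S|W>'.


t=0: phase=(9,5,2,0) vs β=6 → FL=W FR=S RL=S RR=S
t=7: phase=(4,0,9,7) vs β=6 → FL=S FR=S RL=W RR=W
t=10: phase=(7,3,0,10) vs β=6 → FL=W FR=S RL=S RR=W
t=14: phase=(11,7,4,2) vs β=6 → FL=W FR=W RL=S RR=S
t=17: phase=(2,10,7,5) vs β=6 → FL=S FR=W RL=W RR=S

t=0: FL=W FR=S RL=S RR=S
t=7: FL=S FR=S RL=W RR=W
t=10: FL=W FR=S RL=S RR=W
t=14: FL=W FR=W RL=S RR=S
t=17: FL=S FR=W RL=W RR=S


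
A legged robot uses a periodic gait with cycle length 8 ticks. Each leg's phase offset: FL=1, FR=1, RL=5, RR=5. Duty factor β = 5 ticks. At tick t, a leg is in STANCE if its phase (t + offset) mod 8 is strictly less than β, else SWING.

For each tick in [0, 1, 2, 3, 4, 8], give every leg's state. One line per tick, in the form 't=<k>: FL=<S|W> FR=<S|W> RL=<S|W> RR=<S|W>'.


t=0: FL=S FR=S RL=W RR=W
t=1: FL=S FR=S RL=W RR=W
t=2: FL=S FR=S RL=W RR=W
t=3: FL=S FR=S RL=S RR=S
t=4: FL=W FR=W RL=S RR=S
t=8: FL=S FR=S RL=W RR=W

t=0: phase=(1,1,5,5) vs β=5 → FL=S FR=S RL=W RR=W
t=1: phase=(2,2,6,6) vs β=5 → FL=S FR=S RL=W RR=W
t=2: phase=(3,3,7,7) vs β=5 → FL=S FR=S RL=W RR=W
t=3: phase=(4,4,0,0) vs β=5 → FL=S FR=S RL=S RR=S
t=4: phase=(5,5,1,1) vs β=5 → FL=W FR=W RL=S RR=S
t=8: phase=(1,1,5,5) vs β=5 → FL=S FR=S RL=W RR=W


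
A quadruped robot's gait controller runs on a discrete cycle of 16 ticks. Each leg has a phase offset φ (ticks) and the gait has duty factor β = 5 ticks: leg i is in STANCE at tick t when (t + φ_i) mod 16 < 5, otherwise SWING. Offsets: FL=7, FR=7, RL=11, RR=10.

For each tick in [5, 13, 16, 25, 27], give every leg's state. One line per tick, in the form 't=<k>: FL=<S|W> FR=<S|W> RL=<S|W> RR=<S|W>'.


t=5: FL=W FR=W RL=S RR=W
t=13: FL=S FR=S RL=W RR=W
t=16: FL=W FR=W RL=W RR=W
t=25: FL=S FR=S RL=S RR=S
t=27: FL=S FR=S RL=W RR=W

t=5: phase=(12,12,0,15) vs β=5 → FL=W FR=W RL=S RR=W
t=13: phase=(4,4,8,7) vs β=5 → FL=S FR=S RL=W RR=W
t=16: phase=(7,7,11,10) vs β=5 → FL=W FR=W RL=W RR=W
t=25: phase=(0,0,4,3) vs β=5 → FL=S FR=S RL=S RR=S
t=27: phase=(2,2,6,5) vs β=5 → FL=S FR=S RL=W RR=W


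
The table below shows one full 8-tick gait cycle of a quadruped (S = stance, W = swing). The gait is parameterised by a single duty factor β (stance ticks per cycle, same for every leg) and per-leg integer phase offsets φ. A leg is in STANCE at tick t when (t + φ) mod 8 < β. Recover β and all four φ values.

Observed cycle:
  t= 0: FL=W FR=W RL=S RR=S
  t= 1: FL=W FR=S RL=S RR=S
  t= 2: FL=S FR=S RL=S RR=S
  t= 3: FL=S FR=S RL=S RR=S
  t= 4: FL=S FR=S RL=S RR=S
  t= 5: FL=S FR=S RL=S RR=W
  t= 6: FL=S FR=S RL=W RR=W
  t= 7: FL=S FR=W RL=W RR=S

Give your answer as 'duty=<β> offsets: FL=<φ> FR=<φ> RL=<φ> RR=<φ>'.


duty=6 offsets: FL=6 FR=7 RL=0 RR=1

duty β = stance ticks per leg = 6
FL: stance ticks = 6; W→S at t=2 → φ=6
FR: stance ticks = 6; W→S at t=1 → φ=7
RL: stance ticks = 6; W→S at t=0 → φ=0
RR: stance ticks = 6; W→S at t=7 → φ=1


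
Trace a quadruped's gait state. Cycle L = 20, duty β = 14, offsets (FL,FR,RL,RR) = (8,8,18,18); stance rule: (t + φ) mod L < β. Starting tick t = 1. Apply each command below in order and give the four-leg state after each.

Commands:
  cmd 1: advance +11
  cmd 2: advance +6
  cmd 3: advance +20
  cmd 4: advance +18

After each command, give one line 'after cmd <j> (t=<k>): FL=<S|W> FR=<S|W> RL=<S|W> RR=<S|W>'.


start t=1: FL=S FR=S RL=W RR=W
cmd 1: advance +11 → t=12, phase=(0,0,10,10) → FL=S FR=S RL=S RR=S
cmd 2: advance +6 → t=18, phase=(6,6,16,16) → FL=S FR=S RL=W RR=W
cmd 3: advance +20 → t=38, phase=(6,6,16,16) → FL=S FR=S RL=W RR=W
cmd 4: advance +18 → t=56, phase=(4,4,14,14) → FL=S FR=S RL=W RR=W

after cmd 1 (t=12): FL=S FR=S RL=S RR=S
after cmd 2 (t=18): FL=S FR=S RL=W RR=W
after cmd 3 (t=38): FL=S FR=S RL=W RR=W
after cmd 4 (t=56): FL=S FR=S RL=W RR=W


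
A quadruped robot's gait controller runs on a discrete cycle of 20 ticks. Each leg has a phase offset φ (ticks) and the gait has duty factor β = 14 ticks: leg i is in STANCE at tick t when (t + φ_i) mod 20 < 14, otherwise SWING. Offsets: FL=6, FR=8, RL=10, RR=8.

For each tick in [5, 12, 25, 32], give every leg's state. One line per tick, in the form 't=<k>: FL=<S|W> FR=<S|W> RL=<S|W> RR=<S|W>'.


t=5: phase=(11,13,15,13) vs β=14 → FL=S FR=S RL=W RR=S
t=12: phase=(18,0,2,0) vs β=14 → FL=W FR=S RL=S RR=S
t=25: phase=(11,13,15,13) vs β=14 → FL=S FR=S RL=W RR=S
t=32: phase=(18,0,2,0) vs β=14 → FL=W FR=S RL=S RR=S

t=5: FL=S FR=S RL=W RR=S
t=12: FL=W FR=S RL=S RR=S
t=25: FL=S FR=S RL=W RR=S
t=32: FL=W FR=S RL=S RR=S


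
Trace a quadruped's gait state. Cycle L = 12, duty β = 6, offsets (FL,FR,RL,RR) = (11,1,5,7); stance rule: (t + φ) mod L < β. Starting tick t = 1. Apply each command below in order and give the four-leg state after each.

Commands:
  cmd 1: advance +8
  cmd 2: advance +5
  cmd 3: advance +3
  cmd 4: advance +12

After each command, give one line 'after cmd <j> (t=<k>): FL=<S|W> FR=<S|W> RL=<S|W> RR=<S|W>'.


start t=1: FL=S FR=S RL=W RR=W
cmd 1: advance +8 → t=9, phase=(8,10,2,4) → FL=W FR=W RL=S RR=S
cmd 2: advance +5 → t=14, phase=(1,3,7,9) → FL=S FR=S RL=W RR=W
cmd 3: advance +3 → t=17, phase=(4,6,10,0) → FL=S FR=W RL=W RR=S
cmd 4: advance +12 → t=29, phase=(4,6,10,0) → FL=S FR=W RL=W RR=S

after cmd 1 (t=9): FL=W FR=W RL=S RR=S
after cmd 2 (t=14): FL=S FR=S RL=W RR=W
after cmd 3 (t=17): FL=S FR=W RL=W RR=S
after cmd 4 (t=29): FL=S FR=W RL=W RR=S


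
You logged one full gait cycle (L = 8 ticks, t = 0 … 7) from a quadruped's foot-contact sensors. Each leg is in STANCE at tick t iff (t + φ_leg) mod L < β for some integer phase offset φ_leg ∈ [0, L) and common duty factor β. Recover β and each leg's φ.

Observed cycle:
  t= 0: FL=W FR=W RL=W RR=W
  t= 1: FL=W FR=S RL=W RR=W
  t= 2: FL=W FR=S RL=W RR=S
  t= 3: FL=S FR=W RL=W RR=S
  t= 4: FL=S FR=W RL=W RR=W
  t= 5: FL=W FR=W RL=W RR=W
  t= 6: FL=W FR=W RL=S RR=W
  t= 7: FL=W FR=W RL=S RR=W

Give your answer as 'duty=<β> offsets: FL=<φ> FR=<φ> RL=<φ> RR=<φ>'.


duty=2 offsets: FL=5 FR=7 RL=2 RR=6

duty β = stance ticks per leg = 2
FL: stance ticks = 2; W→S at t=3 → φ=5
FR: stance ticks = 2; W→S at t=1 → φ=7
RL: stance ticks = 2; W→S at t=6 → φ=2
RR: stance ticks = 2; W→S at t=2 → φ=6


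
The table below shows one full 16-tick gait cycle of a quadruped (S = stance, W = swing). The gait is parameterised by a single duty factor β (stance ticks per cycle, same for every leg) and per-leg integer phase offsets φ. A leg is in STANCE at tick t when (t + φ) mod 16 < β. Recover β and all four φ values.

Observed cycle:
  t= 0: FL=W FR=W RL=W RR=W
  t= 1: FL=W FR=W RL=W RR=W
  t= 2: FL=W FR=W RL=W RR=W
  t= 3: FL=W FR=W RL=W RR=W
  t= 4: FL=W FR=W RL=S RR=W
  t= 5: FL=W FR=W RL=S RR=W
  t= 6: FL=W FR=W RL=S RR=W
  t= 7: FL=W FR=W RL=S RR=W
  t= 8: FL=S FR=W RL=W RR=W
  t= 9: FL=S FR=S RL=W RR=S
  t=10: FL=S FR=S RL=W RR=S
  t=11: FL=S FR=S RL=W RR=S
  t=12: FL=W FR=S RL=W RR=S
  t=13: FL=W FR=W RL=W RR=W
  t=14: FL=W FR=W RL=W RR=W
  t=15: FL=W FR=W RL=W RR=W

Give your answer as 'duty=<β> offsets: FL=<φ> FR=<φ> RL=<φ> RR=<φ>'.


duty=4 offsets: FL=8 FR=7 RL=12 RR=7

duty β = stance ticks per leg = 4
FL: stance ticks = 4; W→S at t=8 → φ=8
FR: stance ticks = 4; W→S at t=9 → φ=7
RL: stance ticks = 4; W→S at t=4 → φ=12
RR: stance ticks = 4; W→S at t=9 → φ=7
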